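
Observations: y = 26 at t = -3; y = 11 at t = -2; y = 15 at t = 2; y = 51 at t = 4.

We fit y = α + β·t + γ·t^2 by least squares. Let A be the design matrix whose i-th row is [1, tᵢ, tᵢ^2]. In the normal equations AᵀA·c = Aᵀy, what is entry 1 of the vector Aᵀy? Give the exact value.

103

Entry 1 ↔ basis 1, so (Aᵀy)_{1} = Σᵢ yᵢ = (1)·(26) + (1)·(11) + (1)·(15) + (1)·(51) = 103.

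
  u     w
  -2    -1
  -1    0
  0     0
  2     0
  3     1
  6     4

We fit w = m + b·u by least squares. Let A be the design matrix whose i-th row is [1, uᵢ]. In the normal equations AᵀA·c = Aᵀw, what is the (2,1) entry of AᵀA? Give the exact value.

Row 2 ↔ basis u, column 1 ↔ basis 1, so (AᵀA)_{2,1} = Σᵢ u = (-2)·(1) + (-1)·(1) + (0)·(1) + (2)·(1) + (3)·(1) + (6)·(1) = 8.

8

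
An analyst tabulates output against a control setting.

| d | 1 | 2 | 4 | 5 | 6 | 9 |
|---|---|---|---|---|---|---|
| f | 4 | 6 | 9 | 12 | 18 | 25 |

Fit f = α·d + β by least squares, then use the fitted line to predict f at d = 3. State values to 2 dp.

The normal system MᵀM·[α, β]ᵀ = Mᵀf is [[163, 27]; [27, 6]]·[α, β]ᵀ = [445, 74]ᵀ.
Eliminating β: 6·(row 1) − 27·(row 2) gives 249·α = 6·445 − 27·74 = 672, so α = 224/83.
Then β = (74 − 27·(224/83))/6 = 47/249.
At d = 3: f̂ = (224/83)·(3) + (47/249)·(1) = 2063/249.

f̂ = 8.29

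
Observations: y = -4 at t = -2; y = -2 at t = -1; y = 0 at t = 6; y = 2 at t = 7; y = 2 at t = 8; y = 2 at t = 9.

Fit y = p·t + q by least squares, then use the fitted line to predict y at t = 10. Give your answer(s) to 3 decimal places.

Normal-equation sums: Σt·t = 235, Σt = 27, Σ1 = 6.
Moment sums: Σt·y = 58, Σy = 0.
So AᵀA·[p, q]ᵀ = Aᵀy: [[235, 27]; [27, 6]]·[p, q]ᵀ = [58, 0]ᵀ.
Δ = 235·6 − 27² = 681.
p = (58·6 − 27·0)/681 = 116/227; q = (235·0 − 27·58)/681 = -522/227.
At t = 10: ŷ = (116/227)·(10) + (-522/227)·(1) = 638/227.

ŷ = 2.811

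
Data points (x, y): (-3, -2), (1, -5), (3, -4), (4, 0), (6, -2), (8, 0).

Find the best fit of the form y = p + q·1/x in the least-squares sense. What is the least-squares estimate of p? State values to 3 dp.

p = -1.433

Sums needed: Σ1 = 6, Σ1/x = 37/24, Σ1/x·1/x = 85/64.
Right-hand side: Σy = -13, Σ1/x·y = -6.
So AᵀA·[p, q]ᵀ = Aᵀy: [[6, 37/24]; [37/24, 85/64]]·[p, q]ᵀ = [-13, -6]ᵀ.
Determinant 6·(85/64) − (37/24)² = 3221/576.
p = ((-13)·(85/64) − (37/24)·(-6))/(3221/576) = -4617/3221; q = (6·(-6) − (37/24)·(-13))/(3221/576) = -9192/3221.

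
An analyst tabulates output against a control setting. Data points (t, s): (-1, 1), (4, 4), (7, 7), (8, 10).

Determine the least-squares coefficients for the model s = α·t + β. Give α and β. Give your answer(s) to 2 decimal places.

Forming MᵀM = [[130, 18]; [18, 4]] and Mᵀs = [144, 22]ᵀ gives MᵀM·[α, β]ᵀ = Mᵀs.
det = 130·4 − 18² = 196.
α = (144·4 − 18·22)/196 = 45/49; β = (130·22 − 18·144)/196 = 67/49.

α = 0.92, β = 1.37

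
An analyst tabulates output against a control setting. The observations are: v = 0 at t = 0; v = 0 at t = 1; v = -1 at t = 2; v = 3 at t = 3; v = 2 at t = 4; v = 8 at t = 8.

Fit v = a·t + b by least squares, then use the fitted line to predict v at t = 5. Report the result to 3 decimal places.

v̂ = 4.150

Entries of XᵀX: Σt·t = 94, Σt = 18, Σ1 = 6.
And Σt·v = 79, Σv = 12.
XᵀX·[a, b]ᵀ = Xᵀv becomes [[94, 18]; [18, 6]]·[a, b]ᵀ = [79, 12]ᵀ.
Eliminating b: 6·(row 1) − 18·(row 2) gives 240·a = 6·79 − 18·12 = 258, so a = 43/40.
Then b = (12 − 18·(43/40))/6 = -49/40.
At t = 5: v̂ = (43/40)·(5) + (-49/40)·(1) = 83/20.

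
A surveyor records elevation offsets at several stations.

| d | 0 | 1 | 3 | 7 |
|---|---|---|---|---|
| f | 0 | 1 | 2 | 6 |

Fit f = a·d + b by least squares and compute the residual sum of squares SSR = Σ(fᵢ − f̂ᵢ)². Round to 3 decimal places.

Setting ∂/∂a … = 0 gives: 59·a + 11·b = 49;  11·a + 4·b = 9.
det = 59·4 − 11² = 115.
a = (49·4 − 11·9)/115 = 97/115; b = (59·9 − 11·49)/115 = -8/115.
Residuals: 8/115, 26/115, -53/115, 19/115; SSR = 34/115.

SSR = 0.296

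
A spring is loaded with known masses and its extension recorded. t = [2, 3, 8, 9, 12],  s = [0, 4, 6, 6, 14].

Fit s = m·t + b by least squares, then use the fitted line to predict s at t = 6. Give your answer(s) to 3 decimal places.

With design matrix X, XᵀX = [[302, 34]; [34, 5]] and Xᵀs = [282, 30]ᵀ.
Δ = 302·5 − 34² = 354.
m = (282·5 − 34·30)/354 = 65/59; b = (302·30 − 34·282)/354 = -88/59.
At t = 6: ŝ = (65/59)·(6) + (-88/59)·(1) = 302/59.

ŝ = 5.119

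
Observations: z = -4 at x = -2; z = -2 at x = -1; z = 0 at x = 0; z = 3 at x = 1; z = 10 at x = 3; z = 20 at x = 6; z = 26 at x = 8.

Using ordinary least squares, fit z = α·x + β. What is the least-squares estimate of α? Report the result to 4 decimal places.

α = 3.1069

With design matrix A, AᵀA = [[115, 15]; [15, 7]] and Aᵀz = [371, 53]ᵀ.
Δ = 115·7 − 15² = 580.
α = (371·7 − 15·53)/580 = 901/290; β = (115·53 − 15·371)/580 = 53/58.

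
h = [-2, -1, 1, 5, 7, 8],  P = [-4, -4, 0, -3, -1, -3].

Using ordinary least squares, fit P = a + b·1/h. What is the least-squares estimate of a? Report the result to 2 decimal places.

a = -2.49

Entries of AᵀA: Σ1 = 6, Σ1/h = -9/280, Σ1/h·1/h = 182361/78400.
Right-hand side: ΣP = -15, Σ1/h·P = 1367/280.
Normal equations: [[6, -9/280]; [-9/280, 182361/78400]]·[a, b]ᵀ = [-15, 1367/280]ᵀ.
det = 6·(182361/78400) − (-9/280)² = 218817/15680.
a = ((-15)·(182361/78400) − (-9/280)·(1367/280))/(218817/15680) = -302568/121565; b = (6·(1367/280) − (-9/280)·(-15))/(218817/15680) = 150584/72939.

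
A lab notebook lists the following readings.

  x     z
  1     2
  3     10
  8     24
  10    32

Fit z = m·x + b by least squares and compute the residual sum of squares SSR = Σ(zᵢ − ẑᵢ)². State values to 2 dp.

SSR = 2.72

From the data, Σx·x = 174, Σx = 22, Σ1 = 4.
And Σx·z = 544, Σz = 68.
MᵀM·[m, b]ᵀ = Mᵀz becomes [[174, 22]; [22, 4]]·[m, b]ᵀ = [544, 68]ᵀ.
Determinant 174·4 − 22² = 212.
m = (544·4 − 22·68)/212 = 170/53; b = (174·68 − 22·544)/212 = -34/53.
Residuals: -30/53, 54/53, -54/53, 30/53; SSR = 144/53.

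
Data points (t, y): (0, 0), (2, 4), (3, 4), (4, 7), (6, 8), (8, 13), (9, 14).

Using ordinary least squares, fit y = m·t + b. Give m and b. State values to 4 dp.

m = 1.5291, b = 0.1525

With design matrix M, MᵀM = [[210, 32]; [32, 7]] and Mᵀy = [326, 50]ᵀ.
Eliminating b: 7·(row 1) − 32·(row 2) gives 446·m = 7·326 − 32·50 = 682, so m = 341/223.
Then b = (50 − 32·(341/223))/7 = 34/223.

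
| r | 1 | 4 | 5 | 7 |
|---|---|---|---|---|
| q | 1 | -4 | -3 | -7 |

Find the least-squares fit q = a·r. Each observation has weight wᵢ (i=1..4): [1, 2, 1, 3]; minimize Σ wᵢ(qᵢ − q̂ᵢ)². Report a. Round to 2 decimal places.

a = -0.94

Forming MᵀWM = [[205]] and MᵀWq = [-193]ᵀ gives MᵀWM·[a]ᵀ = MᵀWq.
a = (-193)/205 = -0.941463.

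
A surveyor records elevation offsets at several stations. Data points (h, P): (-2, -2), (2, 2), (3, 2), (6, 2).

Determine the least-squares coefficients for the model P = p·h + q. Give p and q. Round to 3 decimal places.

Forming XᵀX = [[53, 9]; [9, 4]] and XᵀP = [26, 4]ᵀ gives XᵀX·[p, q]ᵀ = XᵀP.
Determinant 53·4 − 9² = 131.
p = (26·4 − 9·4)/131 = 68/131; q = (53·4 − 9·26)/131 = -22/131.

p = 0.519, q = -0.168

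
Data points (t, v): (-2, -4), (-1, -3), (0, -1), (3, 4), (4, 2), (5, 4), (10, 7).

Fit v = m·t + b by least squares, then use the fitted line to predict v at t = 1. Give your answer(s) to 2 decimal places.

The normal equations are: 155·m + 19·b = 121;  19·m + 7·b = 9.
Determinant 155·7 − 19² = 724.
m = (121·7 − 19·9)/724 = 169/181; b = (155·9 − 19·121)/724 = -226/181.
At t = 1: v̂ = (169/181)·(1) + (-226/181)·(1) = -57/181.

v̂ = -0.31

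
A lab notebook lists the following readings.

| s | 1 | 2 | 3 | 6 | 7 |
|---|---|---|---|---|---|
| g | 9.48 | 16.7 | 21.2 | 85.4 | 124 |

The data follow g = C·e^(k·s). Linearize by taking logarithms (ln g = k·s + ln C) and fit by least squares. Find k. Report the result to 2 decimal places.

k = 0.43

Taking logs, ln g = k·s + ln C, so regress ln g on s.
XᵀX = [[99.0000, 19.0000]; [19.0000, 5]], rhs = [77.4681, 17.3862]ᵀ  (here Σs = 19.0000, Σ(s)² = 99.0000, Σln g = 17.3862, Σs·ln g = 77.4681).
Slope k = (n·Σs·ln g − Σs·Σln g)/(n·Σ(s)² − (Σs)²) = (5·77.4681 − 19.0000·17.3862)/134.0000 = 0.42539; ln C = (Σln g − k·Σs)/n = 1.86077.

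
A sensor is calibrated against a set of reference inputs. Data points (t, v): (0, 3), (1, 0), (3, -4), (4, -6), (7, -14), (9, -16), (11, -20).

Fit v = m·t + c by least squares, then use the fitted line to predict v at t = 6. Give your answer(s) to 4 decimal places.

From the data, Σt·t = 277, Σt = 35, Σ1 = 7.
For Xᵀv: Σt·v = -498, Σv = -57.
Normal equations: [[277, 35]; [35, 7]]·[m, c]ᵀ = [-498, -57]ᵀ.
Δ = 277·7 − 35² = 714.
m = ((-498)·7 − 35·(-57))/714 = -71/34; c = (277·(-57) − 35·(-498))/714 = 547/238.
At t = 6: v̂ = (-71/34)·(6) + (547/238)·(1) = -2435/238.

v̂ = -10.2311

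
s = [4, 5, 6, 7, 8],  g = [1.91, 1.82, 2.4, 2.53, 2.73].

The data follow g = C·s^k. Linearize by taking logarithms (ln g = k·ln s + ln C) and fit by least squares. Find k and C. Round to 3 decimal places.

Let Y = ln g. Fitting Y = k·ln s + ln C by least squares:
XᵀX = [[15.8331, 8.8128]; [8.8128, 5]], rhs = [7.3241, 4.0539]ᵀ  (here Σln s = 8.8128, Σ(ln s)² = 15.8331, Σln g = 4.0539, Σln s·ln g = 7.3241).
Slope k = (n·Σln s·ln g − Σln s·Σln g)/(n·Σ(ln s)² − (Σln s)²) = (5·7.3241 − 8.8128·4.0539)/1.4995 = 0.59613; ln C = (Σln g − k·Σln s)/n = -0.23994, so C = exp(-0.23994) = 0.78667.

k = 0.596, C = 0.787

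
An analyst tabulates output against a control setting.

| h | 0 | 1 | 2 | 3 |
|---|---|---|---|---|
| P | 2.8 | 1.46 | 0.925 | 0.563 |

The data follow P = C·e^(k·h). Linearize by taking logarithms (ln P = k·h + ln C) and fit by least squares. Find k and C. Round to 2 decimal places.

k = -0.53, C = 2.66

Taking logs, ln P = k·h + ln C, so regress ln P on h.
XᵀX = [[14.0000, 6.0000]; [6.0000, 4]], rhs = [-1.5009, 0.7556]ᵀ  (here Σh = 6.0000, Σ(h)² = 14.0000, Σln P = 0.7556, Σh·ln P = -1.5009).
Slope k = (n·Σh·ln P − Σh·Σln P)/(n·Σ(h)² − (Σh)²) = (4·-1.5009 − 6.0000·0.7556)/20.0000 = -0.52687; ln C = (Σln P − k·Σh)/n = 0.97921, so C = exp(0.97921) = 2.66234.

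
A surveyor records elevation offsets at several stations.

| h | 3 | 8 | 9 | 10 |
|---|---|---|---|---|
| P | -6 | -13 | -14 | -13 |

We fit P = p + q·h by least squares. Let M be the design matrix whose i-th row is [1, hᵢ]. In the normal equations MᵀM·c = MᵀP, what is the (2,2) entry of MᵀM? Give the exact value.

Row 2 ↔ basis h, column 2 ↔ basis h, so (MᵀM)_{2,2} = Σᵢ (h)·(h) = (3)·(3) + (8)·(8) + (9)·(9) + (10)·(10) = 254.

254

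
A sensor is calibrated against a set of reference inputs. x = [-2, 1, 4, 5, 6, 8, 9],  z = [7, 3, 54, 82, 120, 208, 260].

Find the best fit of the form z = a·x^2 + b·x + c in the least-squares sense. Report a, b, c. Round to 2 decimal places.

a = 3.04, b = 1.79, c = -1.72

The normal equations are: 12851·a + 1639·b + 227·c = 41637;  1639·a + 227·b + 31·c = 5339;  227·a + 31·b + 7·c = 734.
(Σx^2·x^2 = 12851, Σx^2·x = 1639, Σx^2 = 227, Σx·x = 227, Σx = 31, Σ1 = 7, Σx^2·z = 41637, Σx·z = 5339, Σz = 734.)
Inverting the 3×3 Gram matrix, [a, b, c]ᵀ = [34567/11364, 5092/2841, -6521/3788]ᵀ.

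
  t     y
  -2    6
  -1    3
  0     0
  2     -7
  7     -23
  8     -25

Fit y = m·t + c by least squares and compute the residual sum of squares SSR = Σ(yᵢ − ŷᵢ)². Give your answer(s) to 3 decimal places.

SSR = 0.925

Entries of XᵀX: Σt·t = 122, Σt = 14, Σ1 = 6.
Moment sums: Σt·y = -390, Σy = -46.
So XᵀX·[m, c]ᵀ = Xᵀy: [[122, 14]; [14, 6]]·[m, c]ᵀ = [-390, -46]ᵀ.
Δ = 122·6 − 14² = 536.
m = ((-390)·6 − 14·(-46))/536 = -212/67; c = (122·(-46) − 14·(-390))/536 = -19/67.
Residuals: -3/67, 8/67, 19/67, -26/67, -38/67, 40/67; SSR = 62/67.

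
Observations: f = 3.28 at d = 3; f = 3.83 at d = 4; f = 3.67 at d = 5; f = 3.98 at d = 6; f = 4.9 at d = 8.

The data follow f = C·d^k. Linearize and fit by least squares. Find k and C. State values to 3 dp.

k = 0.361, C = 2.193

Linearized form: ln f = k·ln d + ln C. From the 5 transformed points,
Over the data: Σln d = 7.9655, Σ(ln d)² = 13.2535, Σln f = 6.8014, Σln d·ln f = 11.0388.
Normal system: [[13.2535, 7.9655]; [7.9655, 5]]·[k, ln C]ᵀ = [11.0388, 6.8014]ᵀ.
Slope k = (n·Σln d·ln f − Σln d·Σln f)/(n·Σ(ln d)² − (Σln d)²) = (5·11.0388 − 7.9655·6.8014)/2.8177 = 0.36095; ln C = (Σln f − k·Σln d)/n = 0.78526, so C = exp(0.78526) = 2.19297.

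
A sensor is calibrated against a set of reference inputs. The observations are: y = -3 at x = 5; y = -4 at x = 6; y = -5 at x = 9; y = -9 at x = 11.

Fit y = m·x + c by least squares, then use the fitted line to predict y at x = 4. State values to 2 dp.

Compute the Gram sums: Σx·x = 263, Σx = 31, Σ1 = 4.
Moment sums: Σx·y = -183, Σy = -21.
So AᵀA·[m, c]ᵀ = Aᵀy: [[263, 31]; [31, 4]]·[m, c]ᵀ = [-183, -21]ᵀ.
Eliminating c: 4·(row 1) − 31·(row 2) gives 91·m = 4·(-183) − 31·(-21) = -81, so m = -81/91.
Then c = ((-21) − 31·(-81/91))/4 = 150/91.
At x = 4: ŷ = (-81/91)·(4) + (150/91)·(1) = -174/91.

ŷ = -1.91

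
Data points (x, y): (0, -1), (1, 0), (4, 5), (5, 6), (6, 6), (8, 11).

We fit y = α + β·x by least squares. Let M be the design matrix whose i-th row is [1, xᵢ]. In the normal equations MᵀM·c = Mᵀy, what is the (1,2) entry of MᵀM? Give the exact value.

24

Row 1 ↔ basis 1, column 2 ↔ basis x, so (MᵀM)_{1,2} = Σᵢ x = (1)·(0) + (1)·(1) + (1)·(4) + (1)·(5) + (1)·(6) + (1)·(8) = 24.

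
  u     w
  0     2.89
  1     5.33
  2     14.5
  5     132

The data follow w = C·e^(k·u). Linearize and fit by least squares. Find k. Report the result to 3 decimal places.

With ln wᵢ as the transformed response and uᵢ as the regressor:
Σu = 8.0000, Σ(u)² = 30.0000, Σln w = 10.2916, Σu·ln w = 31.4357.
Equations: 30.0000·k + 8.0000·ln C = 31.4357;  8.0000·k + 4·ln C = 10.2916.
Solving (det = 56.0000): k = 0.77518, ln C = 1.02253.

k = 0.775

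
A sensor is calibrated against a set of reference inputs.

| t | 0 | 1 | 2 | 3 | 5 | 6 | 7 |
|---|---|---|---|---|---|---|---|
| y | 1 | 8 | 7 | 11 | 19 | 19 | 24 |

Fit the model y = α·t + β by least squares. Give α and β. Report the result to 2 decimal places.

Sums needed: Σt·t = 124, Σt = 24, Σ1 = 7.
Right-hand side: Σt·y = 432, Σy = 89.
Eliminating β: 7·(row 1) − 24·(row 2) gives 292·α = 7·432 − 24·89 = 888, so α = 222/73.
Then β = (89 − 24·(222/73))/7 = 167/73.

α = 3.04, β = 2.29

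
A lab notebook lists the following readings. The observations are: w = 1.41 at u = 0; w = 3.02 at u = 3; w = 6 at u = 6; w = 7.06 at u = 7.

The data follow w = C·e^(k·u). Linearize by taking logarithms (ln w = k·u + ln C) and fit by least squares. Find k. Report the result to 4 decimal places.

k = 0.2322

Linearized form: ln w = k·u + ln C. From the 4 transformed points,
Over the data: Σu = 16.0000, Σ(u)² = 94.0000, Σln w = 5.1951, Σu·ln w = 27.7474.
Normal system: [[94.0000, 16.0000]; [16.0000, 4]]·[k, ln C]ᵀ = [27.7474, 5.1951]ᵀ.
Solving (det = 120.0000): k = 0.23224, ln C = 0.36980.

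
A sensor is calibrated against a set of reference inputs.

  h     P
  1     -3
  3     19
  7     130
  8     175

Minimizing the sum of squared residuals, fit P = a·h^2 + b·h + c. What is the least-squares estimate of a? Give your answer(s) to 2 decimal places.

From the data, Σh^2·h^2 = 6579, Σh^2·h = 883, Σh^2 = 123, Σh·h = 123, Σh = 19, Σ1 = 4.
For AᵀP: Σh^2·P = 17738, Σh·P = 2364, ΣP = 321.
Normal equations: [[6579, 883, 123]; [883, 123, 19]; [123, 19, 4]]·[a, b, c]ᵀ = [17738, 2364, 321]ᵀ.
Inverting the 3×3 Gram matrix, [a, b, c]ᵀ = [13853/4684, -6337/4684, -4997/1171]ᵀ.

a = 2.96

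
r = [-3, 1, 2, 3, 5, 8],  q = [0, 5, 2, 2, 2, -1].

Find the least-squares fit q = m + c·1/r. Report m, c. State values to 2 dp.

Sums needed: Σ1 = 6, Σ1/r = 73/40, Σ1/r·1/r = 22001/14400.
For Xᵀq: Σq = 10, Σ1/r·q = 833/120.
XᵀX·[m, c]ᵀ = Xᵀq becomes [[6, 73/40]; [73/40, 22001/14400]]·[m, c]ᵀ = [10, 833/120]ᵀ.
Δ = 6·(22001/14400) − (73/40)² = 5603/960.
m = (10·(22001/14400) − (73/40)·(833/120))/(5603/960) = 2891/6465; c = (6·(833/120) − (73/40)·10)/(5603/960) = 1728/431.

m = 0.45, c = 4.01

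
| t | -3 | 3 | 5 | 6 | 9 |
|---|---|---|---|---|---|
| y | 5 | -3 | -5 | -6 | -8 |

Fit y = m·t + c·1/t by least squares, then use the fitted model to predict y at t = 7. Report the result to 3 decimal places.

Sums needed: Σt·t = 160, Σt·1/t = 5, Σ1/t·1/t = 2449/8100.
And Σt·y = -157, Σ1/t·y = -50/9.
Normal equations: [[160, 5]; [5, 2449/8100]]·[m, c]ᵀ = [-157, -50/9]ᵀ.
Determinant 160·(2449/8100) − 5² = 9467/405.
m = ((-157)·(2449/8100) − 5·(-50/9))/(9467/405) = -159493/189340; c = (160·(-50/9) − 5·(-157))/(9467/405) = -42075/9467.
At t = 7: ŷ = (-159493/189340)·(7) + (-42075/9467)·(1/7) = -8656657/1325380.

ŷ = -6.531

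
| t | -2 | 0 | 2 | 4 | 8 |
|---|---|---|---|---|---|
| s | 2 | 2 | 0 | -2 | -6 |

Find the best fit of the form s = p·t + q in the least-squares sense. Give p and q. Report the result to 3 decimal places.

Forming AᵀA = [[88, 12]; [12, 5]] and Aᵀs = [-60, -4]ᵀ gives AᵀA·[p, q]ᵀ = Aᵀs.
Determinant 88·5 − 12² = 296.
p = ((-60)·5 − 12·(-4))/296 = -63/74; q = (88·(-4) − 12·(-60))/296 = 46/37.

p = -0.851, q = 1.243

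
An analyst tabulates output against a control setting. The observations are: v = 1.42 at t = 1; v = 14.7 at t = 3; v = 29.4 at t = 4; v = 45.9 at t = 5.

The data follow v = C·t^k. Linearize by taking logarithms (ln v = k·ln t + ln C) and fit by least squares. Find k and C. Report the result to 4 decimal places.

k = 2.1666, C = 1.4104

With ln vᵢ as the transformed response and ln tᵢ as the regressor:
Σln t = 4.0943, Σ(ln t)² = 5.7191, Σln v = 10.2460, Σln t·ln v = 13.7984.
Equations: 5.7191·k + 4.0943·ln C = 13.7984;  4.0943·k + 4·ln C = 10.2460.
Solving (det = 6.1125): k = 2.16655, ln C = 0.34384, so C = exp(0.34384) = 1.41035.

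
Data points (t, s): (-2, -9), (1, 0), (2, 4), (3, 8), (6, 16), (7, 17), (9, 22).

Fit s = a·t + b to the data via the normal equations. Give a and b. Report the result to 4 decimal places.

The normal system XᵀX·[a, b]ᵀ = Xᵀs is [[184, 26]; [26, 7]]·[a, b]ᵀ = [463, 58]ᵀ.
Determinant 184·7 − 26² = 612.
a = (463·7 − 26·58)/612 = 1733/612; b = (184·58 − 26·463)/612 = -683/306.

a = 2.8317, b = -2.2320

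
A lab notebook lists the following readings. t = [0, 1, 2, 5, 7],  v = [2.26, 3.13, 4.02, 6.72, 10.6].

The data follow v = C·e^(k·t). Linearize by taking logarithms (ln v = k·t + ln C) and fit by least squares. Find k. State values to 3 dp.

k = 0.210

Let Y = ln v. Fitting Y = k·t + ln C by least squares:
XᵀX = [[79.0000, 15.0000]; [15.0000, 5]], rhs = [29.9750, 7.6136]ᵀ  (here Σt = 15.0000, Σ(t)² = 79.0000, Σln v = 7.6136, Σt·ln v = 29.9750).
Slope k = (n·Σt·ln v − Σt·Σln v)/(n·Σ(t)² − (Σt)²) = (5·29.9750 − 15.0000·7.6136)/170.0000 = 0.20983; ln C = (Σln v − k·Σt)/n = 0.89324.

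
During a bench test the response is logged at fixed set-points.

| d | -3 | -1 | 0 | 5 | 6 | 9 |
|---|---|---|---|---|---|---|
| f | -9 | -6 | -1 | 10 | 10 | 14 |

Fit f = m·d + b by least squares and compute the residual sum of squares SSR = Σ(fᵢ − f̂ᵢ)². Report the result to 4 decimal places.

SSR = 13.2835

Setting ∂/∂m … = 0 gives: 152·m + 16·b = 269;  16·m + 6·b = 18.
(Σd·d = 152, Σd = 16, Σ1 = 6, Σd·f = 269, Σf = 18.)
Eliminating b: 6·(row 1) − 16·(row 2) gives 656·m = 6·269 − 16·18 = 1326, so m = 663/328.
Then b = (18 − 16·(663/328))/6 = -98/41.
Residuals: -179/328, -521/328, 57/41, 749/328, 43/164, -591/328; SSR = 4357/328.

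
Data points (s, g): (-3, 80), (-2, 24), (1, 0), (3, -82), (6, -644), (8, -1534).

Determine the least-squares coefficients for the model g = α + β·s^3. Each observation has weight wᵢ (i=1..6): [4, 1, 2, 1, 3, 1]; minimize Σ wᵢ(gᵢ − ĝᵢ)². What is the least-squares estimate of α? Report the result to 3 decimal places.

The normal system XᵀWX·[α, β]ᵀ = XᵀWg is [[12, 1073]; [1073, 405823]]·[α, β]ᵀ = [-3204, -1213766]ᵀ.
Δ = 12·405823 − 1073² = 3718547.
α = ((-3204)·405823 − 1073·(-1213766))/3718547 = 2114026/3718547; β = (12·(-1213766) − 1073·(-3204))/3718547 = -11127300/3718547.

α = 0.569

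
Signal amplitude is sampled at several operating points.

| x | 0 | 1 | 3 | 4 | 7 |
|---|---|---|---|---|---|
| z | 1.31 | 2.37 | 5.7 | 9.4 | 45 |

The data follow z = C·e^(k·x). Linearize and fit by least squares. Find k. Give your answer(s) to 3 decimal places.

k = 0.498

Taking logs, ln z = k·x + ln C, so regress ln z on x.
AᵀA = [[75.0000, 15.0000]; [15.0000, 5]], rhs = [41.6938, 8.9208]ᵀ  (here Σx = 15.0000, Σ(x)² = 75.0000, Σln z = 8.9208, Σx·ln z = 41.6938).
Solving (det = 150.0000): k = 0.49772, ln C = 0.29100.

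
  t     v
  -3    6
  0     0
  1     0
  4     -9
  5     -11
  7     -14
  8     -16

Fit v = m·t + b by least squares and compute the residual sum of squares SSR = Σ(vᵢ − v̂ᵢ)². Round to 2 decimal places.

The normal system AᵀA·[m, b]ᵀ = Aᵀv is [[164, 22]; [22, 7]]·[m, b]ᵀ = [-335, -44]ᵀ.
Eliminating b: 7·(row 1) − 22·(row 2) gives 664·m = 7·(-335) − 22·(-44) = -1377, so m = -1377/664.
Then b = ((-44) − 22·(-1377/664))/7 = 77/332.
Residuals: -301/664, -77/332, 1223/664, -311/332, -573/664, 189/664, 119/332; SSR = 3641/664.

SSR = 5.48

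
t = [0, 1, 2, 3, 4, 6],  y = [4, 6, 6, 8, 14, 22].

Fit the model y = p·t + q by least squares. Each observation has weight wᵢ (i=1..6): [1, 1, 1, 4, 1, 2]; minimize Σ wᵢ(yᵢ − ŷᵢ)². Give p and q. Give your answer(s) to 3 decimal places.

p = 3.204, q = 0.669

The normal system AᵀWA·[p, q]ᵀ = AᵀWy is [[129, 31]; [31, 10]]·[p, q]ᵀ = [434, 106]ᵀ.
det = 129·10 − 31² = 329.
p = (434·10 − 31·106)/329 = 1054/329; q = (129·106 − 31·434)/329 = 220/329.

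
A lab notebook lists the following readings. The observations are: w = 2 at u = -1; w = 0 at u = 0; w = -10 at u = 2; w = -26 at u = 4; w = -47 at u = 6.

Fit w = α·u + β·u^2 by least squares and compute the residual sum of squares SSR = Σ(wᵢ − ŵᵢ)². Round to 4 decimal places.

The normal system XᵀX·[α, β]ᵀ = Xᵀw is [[57, 287]; [287, 1569]]·[α, β]ᵀ = [-408, -2146]ᵀ.
Eliminating β: 1569·(row 1) − 287·(row 2) gives 7064·α = 1569·(-408) − 287·(-2146) = -24250, so α = -12125/3532.
Then β = ((-2146) − 287·(-12125/3532))/1569 = -2613/3532.
Residuals: -612/883, 0, -309/1766, -381/883, 407/1766; SSR = 1325/1766.

SSR = 0.7503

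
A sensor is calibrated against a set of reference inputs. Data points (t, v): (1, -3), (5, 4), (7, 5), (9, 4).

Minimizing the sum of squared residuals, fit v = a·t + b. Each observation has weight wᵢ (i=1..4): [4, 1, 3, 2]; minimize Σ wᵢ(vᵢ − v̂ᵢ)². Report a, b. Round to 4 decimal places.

a = 1.0502, b = -3.5409

AᵀWA·[a, b]ᵀ = AᵀWv reads: 338·a + 48·b = 185;  48·a + 10·b = 15.
Determinant 338·10 − 48² = 1076.
a = (185·10 − 48·15)/1076 = 565/538; b = (338·15 − 48·185)/1076 = -1905/538.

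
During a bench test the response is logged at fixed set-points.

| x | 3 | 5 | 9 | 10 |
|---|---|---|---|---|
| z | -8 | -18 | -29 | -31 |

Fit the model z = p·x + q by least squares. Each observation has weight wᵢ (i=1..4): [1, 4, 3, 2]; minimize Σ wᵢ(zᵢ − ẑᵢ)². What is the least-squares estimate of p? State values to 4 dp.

Setting ∂/∂p … = 0 gives: 552·p + 70·q = -1787;  70·p + 10·q = -229.
det = 552·10 − 70² = 620.
p = ((-1787)·10 − 70·(-229))/620 = -92/31; q = (552·(-229) − 70·(-1787))/620 = -659/310.

p = -2.9677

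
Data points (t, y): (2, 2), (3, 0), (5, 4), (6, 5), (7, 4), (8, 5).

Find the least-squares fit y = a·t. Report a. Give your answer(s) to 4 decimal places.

a = 0.6524

Compute the Gram sums: Σt·t = 187.
And Σt·y = 122.
So MᵀM·[a]ᵀ = Mᵀy: [[187]]·[a]ᵀ = [122]ᵀ.
a = 122/187 = 0.652406.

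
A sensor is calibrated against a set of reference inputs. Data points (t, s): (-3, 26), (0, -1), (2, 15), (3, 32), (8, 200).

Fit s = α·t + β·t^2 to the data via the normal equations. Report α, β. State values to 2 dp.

α = 0.87, β = 3.02

The normal equations are: 86·α + 520·β = 1648;  520·α + 4274·β = 13382.
Eliminating β: 4274·(row 1) − 520·(row 2) gives 97164·α = 4274·1648 − 520·13382 = 84912, so α = 7076/8097.
Then β = (13382 − 520·(7076/8097))/4274 = 24491/8097.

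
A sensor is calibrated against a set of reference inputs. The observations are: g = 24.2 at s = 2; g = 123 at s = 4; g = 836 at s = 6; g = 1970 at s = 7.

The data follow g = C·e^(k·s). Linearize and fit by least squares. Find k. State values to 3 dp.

k = 0.889

Let Y = ln g. Fitting Y = k·s + ln C by least squares:
Σs = 19.0000, Σ(s)² = 105.0000, Σln g = 22.3130, Σs·ln g = 119.0937.
Equations: 105.0000·k + 19.0000·ln C = 119.0937;  19.0000·k + 4·ln C = 22.3130.
Slope k = (n·Σs·ln g − Σs·Σln g)/(n·Σ(s)² − (Σs)²) = (4·119.0937 − 19.0000·22.3130)/59.0000 = 0.88862; ln C = (Σln g − k·Σs)/n = 1.35728.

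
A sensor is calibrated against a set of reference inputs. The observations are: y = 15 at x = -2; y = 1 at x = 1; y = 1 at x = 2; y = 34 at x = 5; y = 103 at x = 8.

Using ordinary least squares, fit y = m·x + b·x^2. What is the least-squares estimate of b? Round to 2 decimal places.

b = 2.02

Setting ∂/∂m … = 0 gives: 98·m + 638·b = 967;  638·m + 4754·b = 7507.
(Σx·x = 98, Σx·x^2 = 638, Σx^2·x^2 = 4754, Σx·y = 967, Σx^2·y = 7507.)
Determinant 98·4754 − 638² = 58848.
m = (967·4754 − 638·7507)/58848 = -16029/4904; b = (98·7507 − 638·967)/58848 = 9895/4904.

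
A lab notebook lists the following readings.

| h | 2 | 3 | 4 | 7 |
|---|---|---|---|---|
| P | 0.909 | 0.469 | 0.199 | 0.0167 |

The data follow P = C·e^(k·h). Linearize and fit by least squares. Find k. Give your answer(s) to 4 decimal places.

Taking logs, ln P = k·h + ln C, so regress ln P on h.
Σh = 16.0000, Σ(h)² = 78.0000, Σln P = -6.5594, Σh·ln P = -37.5665.
Equations: 78.0000·k + 16.0000·ln C = -37.5665;  16.0000·k + 4·ln C = -6.5594.
Slope k = (n·Σh·ln P − Σh·Σln P)/(n·Σ(h)² − (Σh)²) = (4·-37.5665 − 16.0000·-6.5594)/56.0000 = -0.80922; ln C = (Σln P − k·Σh)/n = 1.59704.

k = -0.8092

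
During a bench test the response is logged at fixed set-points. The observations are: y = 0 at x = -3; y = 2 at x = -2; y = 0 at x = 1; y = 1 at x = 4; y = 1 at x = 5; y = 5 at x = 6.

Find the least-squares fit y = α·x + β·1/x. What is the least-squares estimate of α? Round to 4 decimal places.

Setting ∂/∂α … = 0 gives: 91·α + 6·β = 35;  6·α + (5369/3600)·β = 17/60.
(Σx·x = 91, Σx·1/x = 6, Σ1/x·1/x = 5369/3600, Σx·y = 35, Σ1/x·y = 17/60.)
det = 91·(5369/3600) − 6² = 358979/3600.
α = (35·(5369/3600) − 6·(17/60))/(358979/3600) = 181795/358979; β = (91·(17/60) − 6·35)/(358979/3600) = -663180/358979.

α = 0.5064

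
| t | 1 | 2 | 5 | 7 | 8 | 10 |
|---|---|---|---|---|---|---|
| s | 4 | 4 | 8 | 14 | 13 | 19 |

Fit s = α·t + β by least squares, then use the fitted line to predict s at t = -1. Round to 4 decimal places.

Setting ∂/∂α … = 0 gives: 243·α + 33·β = 444;  33·α + 6·β = 62.
det = 243·6 − 33² = 369.
α = (444·6 − 33·62)/369 = 206/123; β = (243·62 − 33·444)/369 = 46/41.
At t = -1: ŝ = (206/123)·(-1) + (46/41)·(1) = -68/123.

ŝ = -0.5528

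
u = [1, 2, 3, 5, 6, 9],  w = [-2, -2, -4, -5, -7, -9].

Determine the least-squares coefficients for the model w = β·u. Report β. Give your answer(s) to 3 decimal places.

AᵀA·[β]ᵀ = Aᵀw reads: 156·β = -166.
Hence β = -166 / 156 ≈ -1.0641.

β = -1.064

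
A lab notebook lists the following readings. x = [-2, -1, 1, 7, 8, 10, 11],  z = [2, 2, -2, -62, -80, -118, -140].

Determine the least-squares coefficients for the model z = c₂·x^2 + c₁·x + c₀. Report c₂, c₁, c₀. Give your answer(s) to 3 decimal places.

Setting ∂/∂c₂ … = 0 gives: 31156·c₂ + 3178·c₁ + 340·c₀ = -36890;  3178·c₂ + 340·c₁ + 34·c₀ = -3802;  340·c₂ + 34·c₁ + 7·c₀ = -398.
(Σx^2·x^2 = 31156, Σx^2·x = 3178, Σx^2 = 340, Σx·x = 340, Σx = 34, Σ1 = 7, Σx^2·z = -36890, Σx·z = -3802, Σz = -398.)
Inverting the 3×3 Gram matrix, [c₂, c₁, c₀]ᵀ = [-126757/134043, -8359/3437, 118900/134043]ᵀ.

c₂ = -0.946, c₁ = -2.432, c₀ = 0.887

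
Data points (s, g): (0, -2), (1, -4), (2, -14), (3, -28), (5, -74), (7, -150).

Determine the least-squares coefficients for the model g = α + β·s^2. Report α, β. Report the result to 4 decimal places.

From the data, Σ1 = 6, Σs^2 = 88, Σs^2·s^2 = 3124.
Moment sums: Σg = -272, Σs^2·g = -9512.
Determinant 6·3124 − 88² = 11000.
α = ((-272)·3124 − 88·(-9512))/11000 = -144/125; β = (6·(-9512) − 88·(-272))/11000 = -4142/1375.

α = -1.1520, β = -3.0124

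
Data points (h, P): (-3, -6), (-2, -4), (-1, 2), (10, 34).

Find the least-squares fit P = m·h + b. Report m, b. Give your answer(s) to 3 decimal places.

Setting ∂/∂m … = 0 gives: 114·m + 4·b = 364;  4·m + 4·b = 26.
det = 114·4 − 4² = 440.
m = (364·4 − 4·26)/440 = 169/55; b = (114·26 − 4·364)/440 = 377/110.

m = 3.073, b = 3.427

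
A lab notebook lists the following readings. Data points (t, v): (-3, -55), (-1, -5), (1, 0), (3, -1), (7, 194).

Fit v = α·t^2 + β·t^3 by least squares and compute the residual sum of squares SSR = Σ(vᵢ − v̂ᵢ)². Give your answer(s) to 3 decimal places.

Sums needed: Σt^2·t^2 = 2565, Σt^2·t^3 = 16807, Σt^3·t^3 = 119109.
Moment sums: Σt^2·v = 8997, Σt^3·v = 68005.
Eliminating β: 119109·(row 1) − 16807·(row 2) gives 23039336·α = 119109·8997 − 16807·68005 = -71336362, so α = -35668181/11519668.
Then β = (68005 − 16807·(-35668181/11519668))/119109 = 11610123/11519668.
Residuals: 452605/5759834, -2580009/2879917, 12029029/5759834, -994840/2879917, 71068/2879917; SSR = 30470879/5759834.

SSR = 5.290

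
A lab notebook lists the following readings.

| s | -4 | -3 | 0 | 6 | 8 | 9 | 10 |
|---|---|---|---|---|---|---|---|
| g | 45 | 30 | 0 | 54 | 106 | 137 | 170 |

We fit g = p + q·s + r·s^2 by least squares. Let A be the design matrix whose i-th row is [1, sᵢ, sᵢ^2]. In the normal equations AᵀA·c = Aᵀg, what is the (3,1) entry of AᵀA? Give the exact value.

Row 3 ↔ basis s^2, column 1 ↔ basis 1, so (AᵀA)_{3,1} = Σᵢ s^2 = (16)·(1) + (9)·(1) + (0)·(1) + (36)·(1) + (64)·(1) + (81)·(1) + (100)·(1) = 306.

306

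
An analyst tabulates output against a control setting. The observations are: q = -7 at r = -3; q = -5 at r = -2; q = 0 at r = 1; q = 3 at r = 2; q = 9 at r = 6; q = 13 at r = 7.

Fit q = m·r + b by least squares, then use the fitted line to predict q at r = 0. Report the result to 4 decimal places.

Compute the Gram sums: Σr·r = 103, Σr = 11, Σ1 = 6.
Right-hand side: Σr·q = 182, Σq = 13.
XᵀX·[m, b]ᵀ = Xᵀq becomes [[103, 11]; [11, 6]]·[m, b]ᵀ = [182, 13]ᵀ.
det = 103·6 − 11² = 497.
m = (182·6 − 11·13)/497 = 949/497; b = (103·13 − 11·182)/497 = -663/497.
At r = 0: q̂ = (949/497)·(0) + (-663/497)·(1) = -663/497.

q̂ = -1.3340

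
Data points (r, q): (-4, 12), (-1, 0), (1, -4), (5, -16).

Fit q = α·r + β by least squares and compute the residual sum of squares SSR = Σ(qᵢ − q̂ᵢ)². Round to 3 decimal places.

SSR = 4.678

Forming AᵀA = [[43, 1]; [1, 4]] and Aᵀq = [-132, -8]ᵀ gives AᵀA·[α, β]ᵀ = Aᵀq.
det = 43·4 − 1² = 171.
α = ((-132)·4 − 1·(-8))/171 = -520/171; β = (43·(-8) − 1·(-132))/171 = -212/171.
Residuals: 184/171, -308/171, 16/57, 4/9; SSR = 800/171.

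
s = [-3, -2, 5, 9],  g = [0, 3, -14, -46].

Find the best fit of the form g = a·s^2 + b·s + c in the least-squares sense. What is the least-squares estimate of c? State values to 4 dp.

The normal system MᵀM·[a, b, c]ᵀ = Mᵀg is [[7283, 819, 119]; [819, 119, 9]; [119, 9, 4]]·[a, b, c]ᵀ = [-4064, -490, -57]ᵀ.
Row-reducing yields a = -65/124, b = -457/620, c = 931/310.

c = 3.0032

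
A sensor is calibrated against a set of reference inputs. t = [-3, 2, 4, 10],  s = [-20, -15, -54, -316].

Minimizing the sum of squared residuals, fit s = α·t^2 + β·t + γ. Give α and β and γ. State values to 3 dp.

α = -2.979, β = -1.911, γ = 1.027

From the data, Σt^2·t^2 = 10353, Σt^2·t = 1045, Σt^2 = 129, Σt·t = 129, Σt = 13, Σ1 = 4.
And Σt^2·s = -32704, Σt·s = -3346, Σs = -405.
So MᵀM·[α, β, γ]ᵀ = Mᵀs: [[10353, 1045, 129]; [1045, 129, 13]; [129, 13, 4]]·[α, β, γ]ᵀ = [-32704, -3346, -405]ᵀ.
Row-reducing yields α = -867785/291316, β = -556567/291316, γ = 74791/72829.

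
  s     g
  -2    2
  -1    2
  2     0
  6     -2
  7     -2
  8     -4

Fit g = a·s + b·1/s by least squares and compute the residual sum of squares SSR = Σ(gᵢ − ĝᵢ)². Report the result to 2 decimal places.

SSR = 3.94

Compute the Gram sums: Σs·s = 158, Σs·1/s = 6, Σ1/s·1/s = 44137/28224.
Moment sums: Σs·g = -64, Σ1/s·g = -173/42.
Normal equations: [[158, 6]; [6, 44137/28224]]·[a, b]ᵀ = [-64, -173/42]ᵀ.
Δ = 158·(44137/28224) − 6² = 2978791/14112.
a = ((-64)·(44137/28224) − 6·(-173/42))/(2978791/14112) = -1063616/2978791; b = (158·(-173/42) − 6·(-64))/(2978791/14112) = -3765216/2978791.
Residuals: 1947742/2978791, 1128750/2978791, 4009840/2978791, 1051650/2978791, 119154/175223, -2935584/2978791; SSR = 11740784/2978791.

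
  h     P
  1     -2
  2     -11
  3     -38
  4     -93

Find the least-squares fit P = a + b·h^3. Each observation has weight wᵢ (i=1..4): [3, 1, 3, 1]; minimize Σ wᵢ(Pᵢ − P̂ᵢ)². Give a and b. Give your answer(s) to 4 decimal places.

Setting ∂/∂a … = 0 gives: 8·a + 156·b = -224;  156·a + 6350·b = -9124.
(Σwᵢ·1 = 8, Σwᵢ·h^3 = 156, Σwᵢ·h^3·h^3 = 6350, Σwᵢ·P = -224, Σwᵢ·h^3·P = -9124.)
det = 8·6350 − 156² = 26464.
a = ((-224)·6350 − 156·(-9124))/26464 = 59/1654; b = (8·(-9124) − 156·(-224))/26464 = -1189/827.

a = 0.0357, b = -1.4377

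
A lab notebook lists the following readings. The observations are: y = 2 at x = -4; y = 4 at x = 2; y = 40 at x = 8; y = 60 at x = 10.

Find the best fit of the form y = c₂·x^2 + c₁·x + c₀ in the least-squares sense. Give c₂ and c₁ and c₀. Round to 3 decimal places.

With design matrix M, MᵀM = [[14368, 1456, 184]; [1456, 184, 16]; [184, 16, 4]] and Mᵀy = [8608, 920, 106]ᵀ.
Row-reducing yields c₂ = 21/44, c₁ = 419/330, c₀ = -8/15.

c₂ = 0.477, c₁ = 1.270, c₀ = -0.533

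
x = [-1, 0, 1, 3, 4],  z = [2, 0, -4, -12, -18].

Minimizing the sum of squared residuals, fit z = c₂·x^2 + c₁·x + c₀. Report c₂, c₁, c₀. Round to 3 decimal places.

The normal equations are: 339·c₂ + 91·c₁ + 27·c₀ = -398;  91·c₂ + 27·c₁ + 7·c₀ = -114;  27·c₂ + 7·c₁ + 5·c₀ = -32.
Row-reducing yields c₂ = -30/77, c₁ = -31/11, c₀ = -27/77.

c₂ = -0.390, c₁ = -2.818, c₀ = -0.351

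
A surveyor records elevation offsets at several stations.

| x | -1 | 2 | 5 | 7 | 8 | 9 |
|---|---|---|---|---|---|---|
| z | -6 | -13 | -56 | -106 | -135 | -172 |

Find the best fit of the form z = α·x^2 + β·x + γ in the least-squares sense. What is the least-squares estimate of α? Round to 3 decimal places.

α = -2.046

From the data, Σx^2·x^2 = 13700, Σx^2·x = 1716, Σx^2 = 224, Σx·x = 224, Σx = 30, Σ1 = 6.
Right-hand side: Σx^2·z = -29224, Σx·z = -3670, Σz = -488.
MᵀM·[α, β, γ]ᵀ = Mᵀz becomes [[13700, 1716, 224]; [1716, 224, 30]; [224, 30, 6]]·[α, β, γ]ᵀ = [-29224, -3670, -488]ᵀ.
Row-reducing yields α = -30493/14905, β = -2153/14905, γ = -63103/14905.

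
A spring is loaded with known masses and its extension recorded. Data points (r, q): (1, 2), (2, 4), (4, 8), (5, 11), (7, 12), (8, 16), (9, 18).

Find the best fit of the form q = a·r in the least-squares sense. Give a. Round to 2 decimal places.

With design matrix A, AᵀA = [[240]] and Aᵀq = [471]ᵀ.
a = 471/240 = 1.9625.

a = 1.96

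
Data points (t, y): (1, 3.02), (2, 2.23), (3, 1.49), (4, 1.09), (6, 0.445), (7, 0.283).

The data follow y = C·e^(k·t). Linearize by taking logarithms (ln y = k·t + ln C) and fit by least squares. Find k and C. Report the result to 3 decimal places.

k = -0.398, C = 4.845

Let Y = ln y. Fitting Y = k·t + ln C by least squares:
XᵀX = [[115.0000, 23.0000]; [23.0000, 6]], rhs = [-9.4439, 0.3202]ᵀ  (here Σt = 23.0000, Σ(t)² = 115.0000, Σln y = 0.3202, Σt·ln y = -9.4439).
Slope k = (n·Σt·ln y − Σt·Σln y)/(n·Σ(t)² − (Σt)²) = (6·-9.4439 − 23.0000·0.3202)/161.0000 = -0.39769; ln C = (Σln y − k·Σt)/n = 1.57787, so C = exp(1.57787) = 4.84460.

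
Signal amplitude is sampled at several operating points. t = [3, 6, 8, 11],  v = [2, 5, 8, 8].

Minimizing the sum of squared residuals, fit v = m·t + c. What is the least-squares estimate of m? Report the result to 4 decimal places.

m = 0.7941

Compute the Gram sums: Σt·t = 230, Σt = 28, Σ1 = 4.
And Σt·v = 188, Σv = 23.
Normal equations: [[230, 28]; [28, 4]]·[m, c]ᵀ = [188, 23]ᵀ.
Eliminating c: 4·(row 1) − 28·(row 2) gives 136·m = 4·188 − 28·23 = 108, so m = 27/34.
Then c = (23 − 28·(27/34))/4 = 13/68.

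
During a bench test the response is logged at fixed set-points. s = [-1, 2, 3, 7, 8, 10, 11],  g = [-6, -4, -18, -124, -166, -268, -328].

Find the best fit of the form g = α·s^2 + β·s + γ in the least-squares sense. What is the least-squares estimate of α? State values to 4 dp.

α = -3.0126

Forming MᵀM = [[31236, 3220, 348]; [3220, 348, 40]; [348, 40, 7]] and Mᵀg = [-83372, -8540, -914]ᵀ gives MᵀM·[α, β, γ]ᵀ = Mᵀg.
Row-reducing yields α = -97448/32347, β = 106345/32347, γ = 13278/32347.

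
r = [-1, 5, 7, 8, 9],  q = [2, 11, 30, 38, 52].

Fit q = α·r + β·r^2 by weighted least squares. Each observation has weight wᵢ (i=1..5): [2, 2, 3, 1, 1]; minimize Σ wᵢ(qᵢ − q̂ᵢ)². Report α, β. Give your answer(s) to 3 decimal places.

XᵀWX·[α, β]ᵀ = XᵀWq reads: 344·α + 2518·β = 1508;  2518·α + 19112·β = 11608.
(Σwᵢ·r·r = 344, Σwᵢ·r·r^2 = 2518, Σwᵢ·r^2·r^2 = 19112, Σwᵢ·r·q = 1508, Σwᵢ·r^2·q = 11608.)
Δ = 344·19112 − 2518² = 234204.
α = (1508·19112 − 2518·11608)/234204 = -34004/19517; β = (344·11608 − 2518·1508)/234204 = 16334/19517.

α = -1.742, β = 0.837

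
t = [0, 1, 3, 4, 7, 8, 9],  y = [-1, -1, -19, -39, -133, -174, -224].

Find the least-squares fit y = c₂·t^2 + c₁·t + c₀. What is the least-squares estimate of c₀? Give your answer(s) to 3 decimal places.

MᵀM·[c₂, c₁, c₀]ᵀ = Mᵀy reads: 13396·c₂ + 1676·c₁ + 220·c₀ = -36593;  1676·c₂ + 220·c₁ + 32·c₀ = -4553;  220·c₂ + 32·c₁ + 7·c₀ = -591.
(Σt^2·t^2 = 13396, Σt^2·t = 1676, Σt^2 = 220, Σt·t = 220, Σt = 32, Σ1 = 7, Σt^2·y = -36593, Σt·y = -4553, Σy = -591.)
Solving the 3×3 system (Gaussian elimination) gives c₂ = -193/63, c₁ = 691/252, c₀ = -43/63.

c₀ = -0.683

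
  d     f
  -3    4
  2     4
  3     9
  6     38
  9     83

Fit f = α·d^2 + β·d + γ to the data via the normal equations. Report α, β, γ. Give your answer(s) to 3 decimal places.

MᵀM·[α, β, γ]ᵀ = Mᵀf reads: 8035·α + 953·β + 139·γ = 8224;  953·α + 139·β + 17·γ = 998;  139·α + 17·β + 5·γ = 138.
Inverting the 3×3 Gram matrix, [α, β, γ]ᵀ = [42599/44952, 40715/44952, -3417/1873]ᵀ.

α = 0.948, β = 0.906, γ = -1.824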